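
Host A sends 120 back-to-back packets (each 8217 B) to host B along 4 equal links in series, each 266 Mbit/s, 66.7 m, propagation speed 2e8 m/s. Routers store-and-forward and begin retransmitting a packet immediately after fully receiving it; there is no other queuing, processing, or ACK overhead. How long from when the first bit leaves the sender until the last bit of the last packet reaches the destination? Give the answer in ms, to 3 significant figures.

Per-hop transmission t_tx = L/R = 65736/266000000 = 0.247128 ms.
Per-hop propagation t_prop = 66.7/200000000 = 0.0003335 ms.
Pipeline fill: first packet needs 4·t_tx to clear all hops; remaining 119 packets each add one t_tx.
Total = (4+120-1)·t_tx + 4·t_prop = 123·0.247128 + 4·0.0003335 = 30.4 ms.

30.4 ms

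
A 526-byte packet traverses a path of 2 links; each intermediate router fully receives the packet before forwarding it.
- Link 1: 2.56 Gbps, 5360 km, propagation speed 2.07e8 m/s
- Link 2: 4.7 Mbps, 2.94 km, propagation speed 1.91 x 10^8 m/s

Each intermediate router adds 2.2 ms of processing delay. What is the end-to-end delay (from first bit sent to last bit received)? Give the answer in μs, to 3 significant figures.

29000 μs

L = 526 × 8 = 4208 bits.
Transmission delays (L/R per hop): 1.64375, 895.319 μs; sum = 896.963 μs.
Propagation delays (d/s per hop): 25893.7, 15.3927 μs; sum = 25909.1 μs.
Processing at 1 router(s): 1 × 2.2 ms = 2200 μs.
End-to-end = 29000 μs.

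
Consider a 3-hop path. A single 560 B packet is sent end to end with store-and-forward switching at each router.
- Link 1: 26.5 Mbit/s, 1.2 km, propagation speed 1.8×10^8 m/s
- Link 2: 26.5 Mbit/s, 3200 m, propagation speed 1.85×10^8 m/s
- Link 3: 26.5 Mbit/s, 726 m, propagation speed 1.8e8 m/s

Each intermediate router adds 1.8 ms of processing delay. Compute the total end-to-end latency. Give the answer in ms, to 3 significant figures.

L = 560 × 8 = 4480 bits.
Transmission delay per hop = L/R = 4480/26500000 = 0.169057 ms; 3 hops → 0.50717 ms.
Propagation delays (d/s per hop): 0.00666667, 0.0172973, 0.00403333 ms; sum = 0.0279973 ms.
Processing at 2 router(s): 2 × 1.8 ms = 3.6 ms.
End-to-end = 4.14 ms.

4.14 ms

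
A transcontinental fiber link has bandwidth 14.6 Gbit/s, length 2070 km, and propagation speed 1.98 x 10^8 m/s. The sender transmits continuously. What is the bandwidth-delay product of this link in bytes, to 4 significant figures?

19080000 bytes

Propagation delay = 2070000 / 198000000 = 0.0104545 s.
BDP = R × t_prop = 14600000000 × 0.0104545 = 152636000 bits.
In bytes: 152636000/8 = 19080000 bytes.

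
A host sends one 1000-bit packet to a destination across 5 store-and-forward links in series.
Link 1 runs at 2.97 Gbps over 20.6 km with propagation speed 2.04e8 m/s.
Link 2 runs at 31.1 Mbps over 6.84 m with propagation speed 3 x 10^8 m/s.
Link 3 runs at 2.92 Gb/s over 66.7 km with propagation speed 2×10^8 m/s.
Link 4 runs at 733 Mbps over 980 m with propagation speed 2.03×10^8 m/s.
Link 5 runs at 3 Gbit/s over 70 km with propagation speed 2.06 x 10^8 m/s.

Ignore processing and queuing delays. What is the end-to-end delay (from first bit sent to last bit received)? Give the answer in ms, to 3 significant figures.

0.814 ms

Transmission delays (L/R per hop): 0.0003367, 0.0321543, 0.000342466, 0.00136426, 0.000333333 ms; sum = 0.0345311 ms.
Propagation delays (d/s per hop): 0.10098, 2.28e-05, 0.3335, 0.00482759, 0.339806 ms; sum = 0.779137 ms.
End-to-end = 0.814 ms.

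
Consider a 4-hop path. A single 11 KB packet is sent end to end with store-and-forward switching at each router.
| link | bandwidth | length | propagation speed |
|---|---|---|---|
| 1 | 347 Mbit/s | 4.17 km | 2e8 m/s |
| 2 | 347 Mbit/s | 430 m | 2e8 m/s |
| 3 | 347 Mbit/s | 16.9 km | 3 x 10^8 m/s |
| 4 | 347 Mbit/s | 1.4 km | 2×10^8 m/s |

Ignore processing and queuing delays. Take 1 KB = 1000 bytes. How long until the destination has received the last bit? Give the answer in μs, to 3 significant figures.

L = 88000 bits.
Transmission delay per hop = L/R = 88000/347000000 = 253.602 μs; 4 hops → 1014.41 μs.
Propagation delays (d/s per hop): 20.85, 2.15, 56.3333, 7 μs; sum = 86.3333 μs.
End-to-end = 1100 μs.

1100 μs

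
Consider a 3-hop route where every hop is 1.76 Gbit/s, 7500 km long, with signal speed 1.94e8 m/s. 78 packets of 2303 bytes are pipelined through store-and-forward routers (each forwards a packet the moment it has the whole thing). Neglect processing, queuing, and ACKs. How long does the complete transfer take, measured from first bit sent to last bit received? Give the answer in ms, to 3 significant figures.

Per-hop transmission t_tx = L/R = 18424/1760000000 = 0.0104682 ms.
Per-hop propagation t_prop = 7500000/194000000 = 38.6598 ms.
Pipeline fill: first packet needs 3·t_tx to clear all hops; remaining 77 packets each add one t_tx.
Total = (3+78-1)·t_tx + 3·t_prop = 80·0.0104682 + 3·38.6598 = 117 ms.

117 ms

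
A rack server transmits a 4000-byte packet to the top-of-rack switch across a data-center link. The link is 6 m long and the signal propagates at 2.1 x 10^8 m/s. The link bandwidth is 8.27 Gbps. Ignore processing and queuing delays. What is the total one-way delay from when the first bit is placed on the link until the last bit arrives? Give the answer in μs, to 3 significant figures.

3.90 μs

L = 4000 × 8 = 32000 bits.
Transmission delay = L/R = 32000 / 8270000000 = 3.86941 μs.
Propagation delay = d/s = 6 m / 210000000 m/s = 0.0285714 μs.
Total = 3.90 μs.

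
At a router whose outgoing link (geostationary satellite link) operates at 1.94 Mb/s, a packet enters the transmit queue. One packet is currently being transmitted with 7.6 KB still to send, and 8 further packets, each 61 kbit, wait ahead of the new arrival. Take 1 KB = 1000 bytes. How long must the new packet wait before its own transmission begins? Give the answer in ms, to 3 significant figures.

Each queued packet: L/R = 61000/1940000 = 31.4433 ms.
8 queued → 251.546 ms.
Plus remaining 60800 bits of current packet: 31.3402 ms.
Queuing delay = 283 ms.

283 ms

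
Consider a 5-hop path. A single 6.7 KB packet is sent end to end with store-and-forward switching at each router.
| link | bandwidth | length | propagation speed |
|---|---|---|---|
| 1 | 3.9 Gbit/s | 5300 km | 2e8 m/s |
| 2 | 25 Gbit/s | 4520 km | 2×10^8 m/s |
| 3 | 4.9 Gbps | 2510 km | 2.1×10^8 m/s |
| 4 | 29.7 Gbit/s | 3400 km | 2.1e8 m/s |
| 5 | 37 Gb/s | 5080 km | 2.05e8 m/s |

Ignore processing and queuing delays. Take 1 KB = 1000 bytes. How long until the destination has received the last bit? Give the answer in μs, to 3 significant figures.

L = 53600 bits.
Transmission delays (L/R per hop): 13.7436, 2.144, 10.9388, 1.80471, 1.44865 μs; sum = 30.0797 μs.
Propagation delays (d/s per hop): 26500, 22600, 11952.4, 16190.5, 24780.5 μs; sum = 102023 μs.
End-to-end = 102000 μs.

102000 μs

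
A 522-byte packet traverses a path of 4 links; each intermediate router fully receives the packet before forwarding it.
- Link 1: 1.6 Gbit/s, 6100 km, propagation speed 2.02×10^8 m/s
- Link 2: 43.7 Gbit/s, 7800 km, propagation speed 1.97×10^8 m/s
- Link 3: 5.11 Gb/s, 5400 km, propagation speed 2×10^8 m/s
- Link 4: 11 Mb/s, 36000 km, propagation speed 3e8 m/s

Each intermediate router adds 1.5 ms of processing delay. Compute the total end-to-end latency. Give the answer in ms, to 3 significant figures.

222 ms

L = 522 × 8 = 4176 bits.
Transmission delays (L/R per hop): 0.00261, 9.55606e-05, 0.000817221, 0.379636 ms; sum = 0.383159 ms.
Propagation delays (d/s per hop): 30.198, 39.5939, 27, 120 ms; sum = 216.792 ms.
Processing at 3 router(s): 3 × 1.5 ms = 4.5 ms.
End-to-end = 222 ms.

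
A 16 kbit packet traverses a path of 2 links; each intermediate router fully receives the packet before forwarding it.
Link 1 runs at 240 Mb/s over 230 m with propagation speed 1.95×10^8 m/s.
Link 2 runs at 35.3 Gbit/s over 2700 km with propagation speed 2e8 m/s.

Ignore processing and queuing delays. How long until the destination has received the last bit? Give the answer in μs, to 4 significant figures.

13570 μs

L = 16000 bits.
Transmission delays (L/R per hop): 66.6667, 0.453258 μs; sum = 67.1199 μs.
Propagation delays (d/s per hop): 1.17949, 13500 μs; sum = 13501.2 μs.
End-to-end = 13570 μs.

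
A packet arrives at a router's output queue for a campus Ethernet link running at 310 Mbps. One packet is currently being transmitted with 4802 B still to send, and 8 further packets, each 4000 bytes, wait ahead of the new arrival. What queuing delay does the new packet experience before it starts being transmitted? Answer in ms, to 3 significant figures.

0.950 ms

Each queued packet: L/R = 32000/310000000 = 0.103226 ms.
8 queued → 0.825806 ms.
Plus remaining 38416 bits of current packet: 0.123923 ms.
Queuing delay = 0.950 ms.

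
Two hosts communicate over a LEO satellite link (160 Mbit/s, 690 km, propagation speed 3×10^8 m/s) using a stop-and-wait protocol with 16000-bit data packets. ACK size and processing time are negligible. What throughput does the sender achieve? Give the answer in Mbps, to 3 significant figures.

t_tx = L/R = 16000/160000000 = 0.0001 s.
t_prop = 690000/300000000 = 0.0023 s; RTT = 0.0046 s.
Cycle = t_tx + RTT = 0.0047 s.
Throughput = L / cycle = 16000 / 0.0047 = 3.40 Mbps.

3.40 Mbps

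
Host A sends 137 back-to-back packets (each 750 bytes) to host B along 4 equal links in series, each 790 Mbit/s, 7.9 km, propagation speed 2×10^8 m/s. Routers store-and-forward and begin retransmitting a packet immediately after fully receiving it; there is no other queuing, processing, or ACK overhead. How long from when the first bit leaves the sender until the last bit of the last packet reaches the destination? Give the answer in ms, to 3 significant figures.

Per-hop transmission t_tx = L/R = 6000/790000000 = 0.00759494 ms.
Per-hop propagation t_prop = 7900/200000000 = 0.0395 ms.
Pipeline fill: first packet needs 4·t_tx to clear all hops; remaining 136 packets each add one t_tx.
Total = (4+137-1)·t_tx + 4·t_prop = 140·0.00759494 + 4·0.0395 = 1.22 ms.

1.22 ms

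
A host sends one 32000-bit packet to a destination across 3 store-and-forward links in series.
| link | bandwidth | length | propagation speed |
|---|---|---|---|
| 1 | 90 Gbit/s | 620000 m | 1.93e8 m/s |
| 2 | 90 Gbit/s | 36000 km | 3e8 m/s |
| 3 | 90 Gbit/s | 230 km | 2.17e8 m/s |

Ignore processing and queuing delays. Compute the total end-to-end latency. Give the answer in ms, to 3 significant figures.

124 ms

Transmission delay per hop = L/R = 32000/90000000000 = 0.000355556 ms; 3 hops → 0.00106667 ms.
Propagation delays (d/s per hop): 3.21244, 120, 1.05991 ms; sum = 124.272 ms.
End-to-end = 124 ms.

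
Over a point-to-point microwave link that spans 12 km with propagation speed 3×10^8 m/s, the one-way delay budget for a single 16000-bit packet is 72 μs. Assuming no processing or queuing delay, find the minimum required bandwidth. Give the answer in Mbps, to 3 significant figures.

500 Mbps

Propagation delay = 12000 / 300000000 = 40 μs.
Transmission budget = 72 − 40 = 32 μs.
R ≥ L / t_tx = 16000 bits / 3.2e-05 s = 500 Mbps.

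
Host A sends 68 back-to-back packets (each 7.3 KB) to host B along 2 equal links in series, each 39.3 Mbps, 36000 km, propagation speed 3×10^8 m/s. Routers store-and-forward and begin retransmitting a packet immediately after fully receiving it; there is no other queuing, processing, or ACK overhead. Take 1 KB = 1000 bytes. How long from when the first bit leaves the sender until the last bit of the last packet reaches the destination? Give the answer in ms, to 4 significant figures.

Per-hop transmission t_tx = L/R = 58400/39300000 = 1.48601 ms.
Per-hop propagation t_prop = 36000000/300000000 = 120 ms.
Pipeline fill: first packet needs 2·t_tx to clear all hops; remaining 67 packets each add one t_tx.
Total = (2+68-1)·t_tx + 2·t_prop = 69·1.48601 + 2·120 = 342.5 ms.

342.5 ms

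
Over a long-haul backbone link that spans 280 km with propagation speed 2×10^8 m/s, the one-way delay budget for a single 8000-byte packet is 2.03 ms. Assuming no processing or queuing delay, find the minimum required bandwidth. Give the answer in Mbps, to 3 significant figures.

102 Mbps

L = 64000 bits.
Propagation delay = 280000 / 200000000 = 1.4 ms.
Transmission budget = 2.03 − 1.4 = 0.63 ms.
R ≥ L / t_tx = 64000 bits / 0.00063 s = 102 Mbps.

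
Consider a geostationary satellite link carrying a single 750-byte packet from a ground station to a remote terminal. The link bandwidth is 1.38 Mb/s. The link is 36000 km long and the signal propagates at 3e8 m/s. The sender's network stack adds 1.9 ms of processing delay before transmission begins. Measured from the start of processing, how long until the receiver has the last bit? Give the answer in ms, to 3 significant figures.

126 ms

L = 750 × 8 = 6000 bits.
Transmission delay = L/R = 6000 / 1380000 = 4.34783 ms.
Propagation delay = d/s = 36000000 m / 300000000 m/s = 120 ms.
Plus processing delay 1.9 ms = 1.9 ms.
Total = 126 ms.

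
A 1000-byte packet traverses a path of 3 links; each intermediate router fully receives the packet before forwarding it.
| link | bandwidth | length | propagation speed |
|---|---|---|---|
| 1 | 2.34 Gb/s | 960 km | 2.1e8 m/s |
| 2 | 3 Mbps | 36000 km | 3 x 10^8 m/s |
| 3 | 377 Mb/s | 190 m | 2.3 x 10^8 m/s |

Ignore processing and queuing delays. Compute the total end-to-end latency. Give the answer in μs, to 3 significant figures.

L = 1000 × 8 = 8000 bits.
Transmission delays (L/R per hop): 3.4188, 2666.67, 21.2202 μs; sum = 2691.31 μs.
Propagation delays (d/s per hop): 4571.43, 120000, 0.826087 μs; sum = 124572 μs.
End-to-end = 127000 μs.

127000 μs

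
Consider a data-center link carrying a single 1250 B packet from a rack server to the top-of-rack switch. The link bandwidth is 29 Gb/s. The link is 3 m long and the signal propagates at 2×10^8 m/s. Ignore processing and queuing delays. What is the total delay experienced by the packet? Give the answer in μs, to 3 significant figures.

L = 1250 × 8 = 10000 bits.
Transmission delay = L/R = 10000 / 29000000000 = 0.344828 μs.
Propagation delay = d/s = 3 m / 200000000 m/s = 0.015 μs.
Total = 0.360 μs.

0.360 μs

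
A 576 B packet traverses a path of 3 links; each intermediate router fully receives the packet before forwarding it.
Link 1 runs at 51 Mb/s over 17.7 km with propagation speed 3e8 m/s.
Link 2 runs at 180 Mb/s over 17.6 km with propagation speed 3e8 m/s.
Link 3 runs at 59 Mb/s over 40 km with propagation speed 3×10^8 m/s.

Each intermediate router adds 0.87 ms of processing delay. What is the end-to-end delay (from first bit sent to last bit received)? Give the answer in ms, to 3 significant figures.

2.19 ms

L = 576 × 8 = 4608 bits.
Transmission delays (L/R per hop): 0.0903529, 0.0256, 0.0781017 ms; sum = 0.194055 ms.
Propagation delays (d/s per hop): 0.059, 0.0586667, 0.133333 ms; sum = 0.251 ms.
Processing at 2 router(s): 2 × 0.87 ms = 1.74 ms.
End-to-end = 2.19 ms.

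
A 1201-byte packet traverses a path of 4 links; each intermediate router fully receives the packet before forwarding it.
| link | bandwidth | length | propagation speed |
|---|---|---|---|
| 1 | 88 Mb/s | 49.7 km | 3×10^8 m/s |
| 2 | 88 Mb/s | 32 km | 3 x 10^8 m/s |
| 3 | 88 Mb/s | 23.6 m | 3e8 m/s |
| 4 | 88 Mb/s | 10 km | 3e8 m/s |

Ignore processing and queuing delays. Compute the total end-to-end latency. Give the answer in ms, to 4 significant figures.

L = 1201 × 8 = 9608 bits.
Transmission delay per hop = L/R = 9608/88000000 = 0.109182 ms; 4 hops → 0.436727 ms.
Propagation delays (d/s per hop): 0.165667, 0.106667, 7.86667e-05, 0.0333333 ms; sum = 0.305745 ms.
End-to-end = 0.7425 ms.

0.7425 ms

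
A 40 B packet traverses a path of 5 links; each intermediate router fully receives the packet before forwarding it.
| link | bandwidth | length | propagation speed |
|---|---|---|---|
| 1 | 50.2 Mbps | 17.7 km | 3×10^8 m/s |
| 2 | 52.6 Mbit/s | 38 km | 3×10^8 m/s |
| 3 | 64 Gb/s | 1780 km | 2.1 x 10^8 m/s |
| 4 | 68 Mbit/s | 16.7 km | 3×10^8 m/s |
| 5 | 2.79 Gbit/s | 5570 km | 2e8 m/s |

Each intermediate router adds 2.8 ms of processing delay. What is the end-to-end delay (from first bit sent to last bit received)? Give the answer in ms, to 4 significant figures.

47.78 ms

L = 40 × 8 = 320 bits.
Transmission delays (L/R per hop): 0.0063745, 0.00608365, 5e-06, 0.00470588, 0.000114695 ms; sum = 0.0172837 ms.
Propagation delays (d/s per hop): 0.059, 0.126667, 8.47619, 0.0556667, 27.85 ms; sum = 36.5675 ms.
Processing at 4 router(s): 4 × 2.8 ms = 11.2 ms.
End-to-end = 47.78 ms.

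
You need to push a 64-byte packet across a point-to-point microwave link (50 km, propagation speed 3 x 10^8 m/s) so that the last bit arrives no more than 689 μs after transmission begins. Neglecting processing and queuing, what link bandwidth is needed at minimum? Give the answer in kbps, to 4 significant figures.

L = 512 bits.
Propagation delay = 50000 / 300000000 = 166.667 μs.
Transmission budget = 689 − 166.667 = 522.333 μs.
R ≥ L / t_tx = 512 bits / 0.000522333 s = 980.2 kbps.

980.2 kbps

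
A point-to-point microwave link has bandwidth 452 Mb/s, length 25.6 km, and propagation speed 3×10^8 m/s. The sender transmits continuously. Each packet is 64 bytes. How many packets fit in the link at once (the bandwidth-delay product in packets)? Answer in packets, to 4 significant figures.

75.33 packets

Propagation delay = 25600 / 300000000 = 8.53333e-05 s.
BDP = R × t_prop = 452000000 × 8.53333e-05 = 38570.7 bits.
In packets of 512 bits: 75.33 packets.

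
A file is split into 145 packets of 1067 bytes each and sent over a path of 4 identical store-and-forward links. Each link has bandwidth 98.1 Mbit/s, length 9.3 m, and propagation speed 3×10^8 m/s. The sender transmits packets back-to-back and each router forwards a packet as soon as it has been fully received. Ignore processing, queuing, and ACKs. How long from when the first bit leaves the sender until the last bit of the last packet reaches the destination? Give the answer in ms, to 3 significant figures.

12.9 ms

Per-hop transmission t_tx = L/R = 8536/98100000 = 0.0870133 ms.
Per-hop propagation t_prop = 9.3/300000000 = 3.1e-05 ms.
Pipeline fill: first packet needs 4·t_tx to clear all hops; remaining 144 packets each add one t_tx.
Total = (4+145-1)·t_tx + 4·t_prop = 148·0.0870133 + 4·3.1e-05 = 12.9 ms.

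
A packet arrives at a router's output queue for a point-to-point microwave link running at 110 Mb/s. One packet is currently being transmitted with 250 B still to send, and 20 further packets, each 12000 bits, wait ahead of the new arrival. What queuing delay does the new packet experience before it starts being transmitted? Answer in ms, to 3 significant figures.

Each queued packet: L/R = 12000/110000000 = 0.109091 ms.
20 queued → 2.18182 ms.
Plus remaining 2000 bits of current packet: 0.0181818 ms.
Queuing delay = 2.20 ms.

2.20 ms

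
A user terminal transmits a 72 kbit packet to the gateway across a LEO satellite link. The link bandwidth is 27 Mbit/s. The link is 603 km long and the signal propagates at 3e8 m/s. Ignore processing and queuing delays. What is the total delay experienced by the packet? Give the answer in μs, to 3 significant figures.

L = 72000 bits.
Transmission delay = L/R = 72000 / 27000000 = 2666.67 μs.
Propagation delay = d/s = 603000 m / 300000000 m/s = 2010 μs.
Total = 4680 μs.

4680 μs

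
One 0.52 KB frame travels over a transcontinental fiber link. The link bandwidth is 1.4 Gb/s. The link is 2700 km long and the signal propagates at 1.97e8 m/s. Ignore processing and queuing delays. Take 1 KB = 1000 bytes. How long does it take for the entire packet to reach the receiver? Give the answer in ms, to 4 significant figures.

L = 4160 bits.
Transmission delay = L/R = 4160 / 1400000000 = 0.00297143 ms.
Propagation delay = d/s = 2700000 m / 197000000 m/s = 13.7056 ms.
Total = 13.71 ms.

13.71 ms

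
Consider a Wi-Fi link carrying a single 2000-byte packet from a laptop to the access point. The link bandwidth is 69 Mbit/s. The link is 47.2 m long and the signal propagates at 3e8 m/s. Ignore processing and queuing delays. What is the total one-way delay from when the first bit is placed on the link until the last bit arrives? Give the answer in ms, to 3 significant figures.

L = 2000 × 8 = 16000 bits.
Transmission delay = L/R = 16000 / 69000000 = 0.231884 ms.
Propagation delay = d/s = 47.2 m / 300000000 m/s = 0.000157333 ms.
Total = 0.232 ms.

0.232 ms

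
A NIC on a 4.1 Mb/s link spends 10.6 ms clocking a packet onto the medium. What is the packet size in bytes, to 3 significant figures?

5430 bytes

L = R × t_tx = 4.1e+06 b/s × 0.0106 s = 43460 bits.
In bytes: 43460 / 8 = 5430 bytes.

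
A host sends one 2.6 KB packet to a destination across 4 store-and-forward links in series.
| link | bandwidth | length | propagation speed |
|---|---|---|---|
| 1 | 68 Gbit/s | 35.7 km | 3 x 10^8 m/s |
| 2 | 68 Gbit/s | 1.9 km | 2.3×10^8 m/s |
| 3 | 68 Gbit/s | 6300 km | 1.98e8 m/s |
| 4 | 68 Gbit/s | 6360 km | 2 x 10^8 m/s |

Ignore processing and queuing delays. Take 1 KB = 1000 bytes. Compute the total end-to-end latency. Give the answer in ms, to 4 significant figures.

63.75 ms

L = 20800 bits.
Transmission delay per hop = L/R = 20800/68000000000 = 0.000305882 ms; 4 hops → 0.00122353 ms.
Propagation delays (d/s per hop): 0.119, 0.00826087, 31.8182, 31.8 ms; sum = 63.7454 ms.
End-to-end = 63.75 ms.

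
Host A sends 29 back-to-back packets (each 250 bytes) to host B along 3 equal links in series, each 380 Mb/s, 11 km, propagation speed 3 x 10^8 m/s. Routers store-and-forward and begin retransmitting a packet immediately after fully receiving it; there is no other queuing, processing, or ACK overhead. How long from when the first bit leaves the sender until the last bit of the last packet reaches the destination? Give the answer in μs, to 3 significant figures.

Per-hop transmission t_tx = L/R = 2000/380000000 = 5.26316 μs.
Per-hop propagation t_prop = 11000/300000000 = 36.6667 μs.
Pipeline fill: first packet needs 3·t_tx to clear all hops; remaining 28 packets each add one t_tx.
Total = (3+29-1)·t_tx + 3·t_prop = 31·5.26316 + 3·36.6667 = 273 μs.

273 μs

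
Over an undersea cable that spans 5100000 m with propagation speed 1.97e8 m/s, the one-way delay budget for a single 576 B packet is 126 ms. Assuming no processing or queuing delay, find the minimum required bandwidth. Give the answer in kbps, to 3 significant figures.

L = 4608 bits.
Propagation delay = 5100000 / 197000000 = 25.8883 ms.
Transmission budget = 126 − 25.8883 = 100.112 ms.
R ≥ L / t_tx = 4608 bits / 0.100112 s = 46.0 kbps.

46.0 kbps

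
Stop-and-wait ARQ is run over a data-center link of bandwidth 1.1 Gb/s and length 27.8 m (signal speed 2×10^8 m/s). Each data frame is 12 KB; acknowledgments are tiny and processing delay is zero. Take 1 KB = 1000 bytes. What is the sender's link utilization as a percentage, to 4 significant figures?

99.68 %

t_tx = L/R = 96000/1100000000 = 8.72727e-05 s.
t_prop = 27.8/200000000 = 1.39e-07 s; RTT = 2.78e-07 s.
Cycle = t_tx + RTT = 8.75507e-05 s.
Utilization = t_tx / cycle = 8.72727e-05/8.75507e-05 = 99.68 %.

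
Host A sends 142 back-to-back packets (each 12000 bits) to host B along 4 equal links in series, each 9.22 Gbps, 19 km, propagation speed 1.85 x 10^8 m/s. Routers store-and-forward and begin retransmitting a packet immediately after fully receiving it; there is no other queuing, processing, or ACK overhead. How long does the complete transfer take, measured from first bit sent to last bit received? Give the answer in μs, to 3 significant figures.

Per-hop transmission t_tx = L/R = 12000/9220000000 = 1.30152 μs.
Per-hop propagation t_prop = 19000/185000000 = 102.703 μs.
Pipeline fill: first packet needs 4·t_tx to clear all hops; remaining 141 packets each add one t_tx.
Total = (4+142-1)·t_tx + 4·t_prop = 145·1.30152 + 4·102.703 = 600 μs.

600 μs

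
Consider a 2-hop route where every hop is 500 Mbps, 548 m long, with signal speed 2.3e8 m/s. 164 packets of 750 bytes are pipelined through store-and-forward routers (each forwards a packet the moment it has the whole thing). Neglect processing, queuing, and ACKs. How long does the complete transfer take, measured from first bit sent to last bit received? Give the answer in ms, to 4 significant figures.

1.985 ms

Per-hop transmission t_tx = L/R = 6000/500000000 = 0.012 ms.
Per-hop propagation t_prop = 548/2.3e+08 = 0.00238261 ms.
Pipeline fill: first packet needs 2·t_tx to clear all hops; remaining 163 packets each add one t_tx.
Total = (2+164-1)·t_tx + 2·t_prop = 165·0.012 + 2·0.00238261 = 1.985 ms.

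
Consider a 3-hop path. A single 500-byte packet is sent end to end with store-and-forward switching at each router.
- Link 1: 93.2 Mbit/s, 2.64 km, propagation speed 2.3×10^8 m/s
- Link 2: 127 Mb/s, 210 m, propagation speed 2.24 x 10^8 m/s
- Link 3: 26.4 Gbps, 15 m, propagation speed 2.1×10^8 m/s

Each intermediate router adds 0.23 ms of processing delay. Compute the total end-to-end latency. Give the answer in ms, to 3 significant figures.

L = 500 × 8 = 4000 bits.
Transmission delays (L/R per hop): 0.0429185, 0.0314961, 0.000151515 ms; sum = 0.074566 ms.
Propagation delays (d/s per hop): 0.0114783, 0.0009375, 7.14286e-05 ms; sum = 0.0124872 ms.
Processing at 2 router(s): 2 × 0.23 ms = 0.46 ms.
End-to-end = 0.547 ms.

0.547 ms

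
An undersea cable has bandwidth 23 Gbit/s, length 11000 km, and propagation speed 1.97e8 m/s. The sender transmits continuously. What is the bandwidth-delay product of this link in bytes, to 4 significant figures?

Propagation delay = 11000000 / 197000000 = 0.0558376 s.
BDP = R × t_prop = 23000000000 × 0.0558376 = 1284260000 bits.
In bytes: 1284260000/8 = 160500000 bytes.

160500000 bytes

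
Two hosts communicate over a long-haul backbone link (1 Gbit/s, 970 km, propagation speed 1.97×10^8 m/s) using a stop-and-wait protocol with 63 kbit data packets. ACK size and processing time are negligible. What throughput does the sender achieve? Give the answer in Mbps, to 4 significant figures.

6.357 Mbps

t_tx = L/R = 63000/1000000000 = 6.3e-05 s.
t_prop = 970000/197000000 = 0.00492386 s; RTT = 0.00984772 s.
Cycle = t_tx + RTT = 0.00991072 s.
Throughput = L / cycle = 63000 / 0.00991072 = 6.357 Mbps.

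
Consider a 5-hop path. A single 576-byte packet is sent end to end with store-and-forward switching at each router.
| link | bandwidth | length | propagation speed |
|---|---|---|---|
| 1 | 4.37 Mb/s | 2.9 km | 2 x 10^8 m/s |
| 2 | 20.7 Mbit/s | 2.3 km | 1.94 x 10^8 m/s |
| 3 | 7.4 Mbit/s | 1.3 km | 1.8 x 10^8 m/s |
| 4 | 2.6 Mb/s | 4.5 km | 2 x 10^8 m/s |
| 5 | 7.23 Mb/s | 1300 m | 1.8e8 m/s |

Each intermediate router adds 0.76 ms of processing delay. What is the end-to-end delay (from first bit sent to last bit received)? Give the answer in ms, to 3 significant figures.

7.41 ms

L = 576 × 8 = 4608 bits.
Transmission delays (L/R per hop): 1.05446, 0.222609, 0.622703, 1.77231, 0.637344 ms; sum = 4.30943 ms.
Propagation delays (d/s per hop): 0.0145, 0.0118557, 0.00722222, 0.0225, 0.00722222 ms; sum = 0.0633001 ms.
Processing at 4 router(s): 4 × 0.76 ms = 3.04 ms.
End-to-end = 7.41 ms.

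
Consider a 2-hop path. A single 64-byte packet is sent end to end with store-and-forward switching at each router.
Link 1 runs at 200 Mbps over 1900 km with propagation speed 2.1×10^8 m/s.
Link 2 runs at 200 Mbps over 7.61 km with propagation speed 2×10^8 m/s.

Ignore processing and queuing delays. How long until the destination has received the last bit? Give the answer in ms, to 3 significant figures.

L = 64 × 8 = 512 bits.
Transmission delay per hop = L/R = 512/200000000 = 0.00256 ms; 2 hops → 0.00512 ms.
Propagation delays (d/s per hop): 9.04762, 0.03805 ms; sum = 9.08567 ms.
End-to-end = 9.09 ms.

9.09 ms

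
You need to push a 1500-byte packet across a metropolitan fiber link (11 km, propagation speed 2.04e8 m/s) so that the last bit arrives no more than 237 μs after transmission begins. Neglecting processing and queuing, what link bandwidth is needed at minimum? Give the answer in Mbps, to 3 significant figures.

L = 12000 bits.
Propagation delay = 11000 / 204000000 = 53.9216 μs.
Transmission budget = 237 − 53.9216 = 183.078 μs.
R ≥ L / t_tx = 12000 bits / 0.000183078 s = 65.5 Mbps.

65.5 Mbps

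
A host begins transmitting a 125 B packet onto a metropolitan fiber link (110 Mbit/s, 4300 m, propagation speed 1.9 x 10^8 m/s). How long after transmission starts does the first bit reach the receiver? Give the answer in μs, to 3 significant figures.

First bit experiences only propagation delay: d/s = 4300/190000000 = 22.6 μs.

22.6 μs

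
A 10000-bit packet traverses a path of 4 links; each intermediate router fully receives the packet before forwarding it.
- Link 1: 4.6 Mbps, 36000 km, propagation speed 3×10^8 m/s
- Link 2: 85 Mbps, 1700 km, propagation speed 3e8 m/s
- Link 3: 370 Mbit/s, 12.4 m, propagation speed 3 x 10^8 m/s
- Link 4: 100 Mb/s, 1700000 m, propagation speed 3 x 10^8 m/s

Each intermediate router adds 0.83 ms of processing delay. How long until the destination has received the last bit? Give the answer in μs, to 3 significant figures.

136000 μs

Transmission delays (L/R per hop): 2173.91, 117.647, 27.027, 100 μs; sum = 2418.59 μs.
Propagation delays (d/s per hop): 120000, 5666.67, 0.0413333, 5666.67 μs; sum = 131333 μs.
Processing at 3 router(s): 3 × 0.83 ms = 2490 μs.
End-to-end = 136000 μs.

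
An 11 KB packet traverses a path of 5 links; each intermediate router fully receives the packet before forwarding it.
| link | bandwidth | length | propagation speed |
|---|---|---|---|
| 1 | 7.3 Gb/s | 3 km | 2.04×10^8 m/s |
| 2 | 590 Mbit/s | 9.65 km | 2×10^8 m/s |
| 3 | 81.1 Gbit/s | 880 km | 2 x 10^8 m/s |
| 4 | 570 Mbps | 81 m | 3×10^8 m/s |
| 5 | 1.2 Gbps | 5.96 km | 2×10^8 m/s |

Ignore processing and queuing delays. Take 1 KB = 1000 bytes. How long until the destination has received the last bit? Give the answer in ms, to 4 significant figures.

L = 88000 bits.
Transmission delays (L/R per hop): 0.0120548, 0.149153, 0.00108508, 0.154386, 0.0733333 ms; sum = 0.390012 ms.
Propagation delays (d/s per hop): 0.0147059, 0.04825, 4.4, 0.00027, 0.0298 ms; sum = 4.49303 ms.
End-to-end = 4.883 ms.

4.883 ms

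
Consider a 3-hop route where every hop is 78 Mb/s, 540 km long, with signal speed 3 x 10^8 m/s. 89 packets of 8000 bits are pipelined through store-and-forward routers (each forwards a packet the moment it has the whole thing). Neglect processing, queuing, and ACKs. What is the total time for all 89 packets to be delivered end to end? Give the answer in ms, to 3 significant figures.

14.7 ms

Per-hop transmission t_tx = L/R = 8000/78000000 = 0.102564 ms.
Per-hop propagation t_prop = 540000/300000000 = 1.8 ms.
Pipeline fill: first packet needs 3·t_tx to clear all hops; remaining 88 packets each add one t_tx.
Total = (3+89-1)·t_tx + 3·t_prop = 91·0.102564 + 3·1.8 = 14.7 ms.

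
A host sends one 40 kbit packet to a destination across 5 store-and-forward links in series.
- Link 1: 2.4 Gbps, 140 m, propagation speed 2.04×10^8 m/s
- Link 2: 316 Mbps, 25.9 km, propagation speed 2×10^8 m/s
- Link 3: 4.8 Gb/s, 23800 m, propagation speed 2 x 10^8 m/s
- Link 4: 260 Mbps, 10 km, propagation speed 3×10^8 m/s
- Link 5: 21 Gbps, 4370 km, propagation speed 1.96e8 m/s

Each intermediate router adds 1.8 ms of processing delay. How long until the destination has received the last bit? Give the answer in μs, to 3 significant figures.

L = 40000 bits.
Transmission delays (L/R per hop): 16.6667, 126.582, 8.33333, 153.846, 1.90476 μs; sum = 307.333 μs.
Propagation delays (d/s per hop): 0.686275, 129.5, 119, 33.3333, 22295.9 μs; sum = 22578.4 μs.
Processing at 4 router(s): 4 × 1.8 ms = 7200 μs.
End-to-end = 30100 μs.

30100 μs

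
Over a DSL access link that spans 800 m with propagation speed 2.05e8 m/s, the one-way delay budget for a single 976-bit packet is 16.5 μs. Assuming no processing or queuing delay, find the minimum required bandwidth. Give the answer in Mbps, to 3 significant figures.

Propagation delay = 800 / 2.05e+08 = 3.90244 μs.
Transmission budget = 16.5 − 3.90244 = 12.5976 μs.
R ≥ L / t_tx = 976 bits / 1.25976e-05 s = 77.5 Mbps.

77.5 Mbps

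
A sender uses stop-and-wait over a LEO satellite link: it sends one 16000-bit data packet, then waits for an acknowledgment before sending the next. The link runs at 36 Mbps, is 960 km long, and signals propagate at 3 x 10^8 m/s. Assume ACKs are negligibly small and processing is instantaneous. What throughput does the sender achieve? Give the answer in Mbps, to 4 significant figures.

t_tx = L/R = 16000/36000000 = 0.000444444 s.
t_prop = 960000/300000000 = 0.0032 s; RTT = 0.0064 s.
Cycle = t_tx + RTT = 0.00684444 s.
Throughput = L / cycle = 16000 / 0.00684444 = 2.338 Mbps.

2.338 Mbps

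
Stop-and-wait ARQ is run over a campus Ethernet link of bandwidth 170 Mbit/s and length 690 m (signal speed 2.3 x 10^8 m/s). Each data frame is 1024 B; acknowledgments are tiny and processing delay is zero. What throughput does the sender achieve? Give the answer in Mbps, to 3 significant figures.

t_tx = L/R = 8192/170000000 = 4.81882e-05 s.
t_prop = 690/2.3e+08 = 3e-06 s; RTT = 6e-06 s.
Cycle = t_tx + RTT = 5.41882e-05 s.
Throughput = L / cycle = 8192 / 5.41882e-05 = 151 Mbps.

151 Mbps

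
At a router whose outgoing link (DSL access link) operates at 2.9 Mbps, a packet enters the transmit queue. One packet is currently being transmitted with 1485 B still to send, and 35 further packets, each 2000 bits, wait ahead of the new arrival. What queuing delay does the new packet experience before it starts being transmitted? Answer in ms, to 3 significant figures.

Each queued packet: L/R = 2000/2900000 = 0.689655 ms.
35 queued → 24.1379 ms.
Plus remaining 11880 bits of current packet: 4.09655 ms.
Queuing delay = 28.2 ms.

28.2 ms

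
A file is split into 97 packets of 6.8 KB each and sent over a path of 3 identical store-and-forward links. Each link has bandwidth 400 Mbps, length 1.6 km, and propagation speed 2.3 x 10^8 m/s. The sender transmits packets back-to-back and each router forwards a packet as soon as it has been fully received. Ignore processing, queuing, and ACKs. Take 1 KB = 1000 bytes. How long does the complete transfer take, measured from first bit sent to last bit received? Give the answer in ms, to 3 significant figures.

13.5 ms

Per-hop transmission t_tx = L/R = 54400/400000000 = 0.136 ms.
Per-hop propagation t_prop = 1600/2.3e+08 = 0.00695652 ms.
Pipeline fill: first packet needs 3·t_tx to clear all hops; remaining 96 packets each add one t_tx.
Total = (3+97-1)·t_tx + 3·t_prop = 99·0.136 + 3·0.00695652 = 13.5 ms.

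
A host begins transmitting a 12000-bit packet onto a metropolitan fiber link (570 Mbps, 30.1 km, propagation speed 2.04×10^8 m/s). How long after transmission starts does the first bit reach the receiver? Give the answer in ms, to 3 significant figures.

First bit experiences only propagation delay: d/s = 30100/204000000 = 0.148 ms.

0.148 ms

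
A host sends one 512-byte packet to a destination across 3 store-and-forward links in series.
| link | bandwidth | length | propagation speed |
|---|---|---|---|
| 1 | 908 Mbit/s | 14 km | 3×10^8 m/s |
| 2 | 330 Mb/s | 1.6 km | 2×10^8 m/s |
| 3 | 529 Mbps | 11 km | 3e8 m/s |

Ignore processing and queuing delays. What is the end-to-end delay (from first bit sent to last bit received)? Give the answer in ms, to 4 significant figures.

L = 512 × 8 = 4096 bits.
Transmission delays (L/R per hop): 0.00451101, 0.0124121, 0.00774291 ms; sum = 0.024666 ms.
Propagation delays (d/s per hop): 0.0466667, 0.008, 0.0366667 ms; sum = 0.0913333 ms.
End-to-end = 0.1160 ms.

0.1160 ms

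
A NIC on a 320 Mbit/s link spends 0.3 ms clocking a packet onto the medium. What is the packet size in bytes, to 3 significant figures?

L = R × t_tx = 320000000 b/s × 0.0003 s = 96000 bits.
In bytes: 96000 / 8 = 12000 bytes.

12000 bytes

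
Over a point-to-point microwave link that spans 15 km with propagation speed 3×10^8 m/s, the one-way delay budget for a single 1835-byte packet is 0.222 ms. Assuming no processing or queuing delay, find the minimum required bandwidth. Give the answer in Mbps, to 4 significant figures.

L = 14680 bits.
Propagation delay = 15000 / 300000000 = 0.05 ms.
Transmission budget = 0.222 − 0.05 = 0.172 ms.
R ≥ L / t_tx = 14680 bits / 0.000172 s = 85.35 Mbps.

85.35 Mbps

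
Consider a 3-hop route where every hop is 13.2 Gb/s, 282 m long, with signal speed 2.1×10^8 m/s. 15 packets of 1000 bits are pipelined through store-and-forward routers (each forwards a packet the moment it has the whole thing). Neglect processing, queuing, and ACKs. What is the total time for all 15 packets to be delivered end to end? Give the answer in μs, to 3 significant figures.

Per-hop transmission t_tx = L/R = 1000/13200000000 = 0.0757576 μs.
Per-hop propagation t_prop = 282/210000000 = 1.34286 μs.
Pipeline fill: first packet needs 3·t_tx to clear all hops; remaining 14 packets each add one t_tx.
Total = (3+15-1)·t_tx + 3·t_prop = 17·0.0757576 + 3·1.34286 = 5.32 μs.

5.32 μs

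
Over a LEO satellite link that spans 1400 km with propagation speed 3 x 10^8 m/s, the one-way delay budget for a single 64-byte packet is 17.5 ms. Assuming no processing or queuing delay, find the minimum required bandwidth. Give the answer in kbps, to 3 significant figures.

L = 512 bits.
Propagation delay = 1400000 / 300000000 = 4.66667 ms.
Transmission budget = 17.5 − 4.66667 = 12.8333 ms.
R ≥ L / t_tx = 512 bits / 0.0128333 s = 39.9 kbps.

39.9 kbps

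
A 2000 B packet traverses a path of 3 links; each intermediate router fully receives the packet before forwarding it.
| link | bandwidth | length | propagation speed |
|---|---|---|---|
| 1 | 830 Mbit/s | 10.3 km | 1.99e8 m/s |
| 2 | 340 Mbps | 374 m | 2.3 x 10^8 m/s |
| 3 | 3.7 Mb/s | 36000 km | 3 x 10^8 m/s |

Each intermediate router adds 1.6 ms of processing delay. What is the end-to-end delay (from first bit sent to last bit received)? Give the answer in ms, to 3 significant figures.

128 ms

L = 2000 × 8 = 16000 bits.
Transmission delays (L/R per hop): 0.0192771, 0.0470588, 4.32432 ms; sum = 4.39066 ms.
Propagation delays (d/s per hop): 0.0517588, 0.00162609, 120 ms; sum = 120.053 ms.
Processing at 2 router(s): 2 × 1.6 ms = 3.2 ms.
End-to-end = 128 ms.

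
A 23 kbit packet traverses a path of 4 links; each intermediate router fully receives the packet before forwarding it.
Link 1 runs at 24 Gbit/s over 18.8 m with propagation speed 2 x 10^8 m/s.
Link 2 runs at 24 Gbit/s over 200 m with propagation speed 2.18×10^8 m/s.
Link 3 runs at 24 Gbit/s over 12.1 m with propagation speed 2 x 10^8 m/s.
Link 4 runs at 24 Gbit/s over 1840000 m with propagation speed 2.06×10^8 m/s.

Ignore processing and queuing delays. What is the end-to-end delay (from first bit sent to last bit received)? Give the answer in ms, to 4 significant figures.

L = 23000 bits.
Transmission delay per hop = L/R = 23000/24000000000 = 0.000958333 ms; 4 hops → 0.00383333 ms.
Propagation delays (d/s per hop): 9.4e-05, 0.000917431, 6.05e-05, 8.93204 ms; sum = 8.93311 ms.
End-to-end = 8.937 ms.

8.937 ms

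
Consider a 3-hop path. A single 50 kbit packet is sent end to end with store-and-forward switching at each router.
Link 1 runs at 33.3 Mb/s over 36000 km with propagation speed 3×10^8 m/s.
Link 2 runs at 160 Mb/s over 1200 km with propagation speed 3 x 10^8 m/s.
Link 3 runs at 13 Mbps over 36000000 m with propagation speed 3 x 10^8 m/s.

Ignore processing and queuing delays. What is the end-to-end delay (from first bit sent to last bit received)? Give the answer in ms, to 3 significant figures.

L = 50000 bits.
Transmission delays (L/R per hop): 1.5015, 0.3125, 3.84615 ms; sum = 5.66016 ms.
Propagation delays (d/s per hop): 120, 4, 120 ms; sum = 244 ms.
End-to-end = 250 ms.

250 ms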